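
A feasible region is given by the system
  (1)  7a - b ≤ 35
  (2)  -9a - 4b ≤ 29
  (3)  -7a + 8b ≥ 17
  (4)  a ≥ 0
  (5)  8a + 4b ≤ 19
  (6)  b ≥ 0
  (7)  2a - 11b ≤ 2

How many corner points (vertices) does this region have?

The feasible vertices (each the meet of two boundaries and inside every other half-plane) are:
  (0, 17/8)
  (21/23, 269/92)
  (0, 19/4)

3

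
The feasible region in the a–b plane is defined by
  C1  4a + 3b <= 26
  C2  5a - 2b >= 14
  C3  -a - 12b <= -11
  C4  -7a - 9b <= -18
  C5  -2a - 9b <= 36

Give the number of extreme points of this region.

3

Of the 10 pairwise boundary intersections, those satisfying every inequality are:
  (94/23, 74/23)
  (31/5, 2/5)
  (95/31, 41/62)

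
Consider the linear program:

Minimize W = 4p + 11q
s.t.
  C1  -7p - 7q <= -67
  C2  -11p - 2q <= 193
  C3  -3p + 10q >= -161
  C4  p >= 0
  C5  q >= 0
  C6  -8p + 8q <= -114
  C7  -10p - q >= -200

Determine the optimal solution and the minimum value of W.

Corner points and W = 4p + 11q:
  (57/4, 0) → W = 57
  (20, 0) → W = 80
  (857/44, 115/22) → W = 2979/22

p = 57/4, q = 0, minimum W = 57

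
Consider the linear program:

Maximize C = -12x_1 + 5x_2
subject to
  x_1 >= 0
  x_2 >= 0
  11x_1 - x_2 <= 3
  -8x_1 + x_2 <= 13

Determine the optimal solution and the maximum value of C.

x_1 = 16/3, x_2 = 167/3, maximum C = 643/3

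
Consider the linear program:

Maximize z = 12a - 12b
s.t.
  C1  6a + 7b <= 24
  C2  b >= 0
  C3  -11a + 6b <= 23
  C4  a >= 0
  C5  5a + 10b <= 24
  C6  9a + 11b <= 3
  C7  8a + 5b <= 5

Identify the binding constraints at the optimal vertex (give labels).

C2 and C6

Feasible corners and z = 12a - 12b:
  (0, 0) → z = 0
  (1/3, 0) → z = 4
  (0, 3/11) → z = -36/11

The maximum is at (1/3, 0). Substituting into each constraint, equality holds for C2 and C6; the remaining constraints have slack.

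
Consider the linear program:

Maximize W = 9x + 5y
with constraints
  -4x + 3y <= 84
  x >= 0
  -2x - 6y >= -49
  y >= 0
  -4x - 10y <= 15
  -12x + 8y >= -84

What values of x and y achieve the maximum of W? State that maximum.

Extreme points and W = 9x + 5y:
  (0, 49/6) → W = 245/6
  (0, 0) → W = 0
  (112/11, 105/22) → W = 231/2
  (7, 0) → W = 63

The optimum lies where -2x - 6y = -49 and -12x + 8y = -84.
Solving simultaneously gives x = 112/11, y = 105/22.

x = 112/11, y = 105/22, maximum W = 231/2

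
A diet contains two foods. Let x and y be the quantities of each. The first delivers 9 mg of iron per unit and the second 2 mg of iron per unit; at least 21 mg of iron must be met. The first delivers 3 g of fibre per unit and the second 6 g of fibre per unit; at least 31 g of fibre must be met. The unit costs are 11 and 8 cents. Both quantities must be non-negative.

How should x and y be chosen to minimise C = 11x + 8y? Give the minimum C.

Corner points and C = 11x + 8y:
  (0, 21/2) → C = 84
  (31/3, 0) → C = 341/3
  (4/3, 9/2) → C = 152/3
The feasible region is unbounded (it extends along (0, 1), (1, 0)), but C strictly increases along every unbounded feasible direction, so there is no improving ray and the minimum is attained at a vertex.

The optimum lies where 9x + 2y = 21 and 3x + 6y = 31.
Solving simultaneously gives x = 4/3, y = 9/2.

x = 4/3, y = 9/2, minimum C = 152/3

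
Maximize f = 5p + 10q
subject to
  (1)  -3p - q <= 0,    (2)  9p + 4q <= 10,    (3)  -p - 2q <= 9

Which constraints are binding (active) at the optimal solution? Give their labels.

Extreme points and f = 5p + 10q:
  (-10/3, 10) → f = 250/3
  (9/5, -27/5) → f = -45
  (4, -13/2) → f = -45

The maximum is at (-10/3, 10). Substituting into each constraint, equality holds for (1) and (2); the remaining constraints have slack.

(1) and (2)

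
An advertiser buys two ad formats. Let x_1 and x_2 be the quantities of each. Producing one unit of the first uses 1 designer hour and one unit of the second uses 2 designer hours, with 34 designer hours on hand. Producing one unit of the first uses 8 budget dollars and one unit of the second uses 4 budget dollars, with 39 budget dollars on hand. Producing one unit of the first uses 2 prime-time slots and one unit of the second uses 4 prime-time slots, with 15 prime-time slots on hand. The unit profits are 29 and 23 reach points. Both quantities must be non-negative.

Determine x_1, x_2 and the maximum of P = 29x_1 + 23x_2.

Vertices and P = 29x_1 + 23x_2:
  (0, 0) → P = 0
  (0, 15/4) → P = 345/4
  (39/8, 0) → P = 1131/8
  (4, 7/4) → P = 625/4

The binding constraints are 8x_1 + 4x_2 = 39 and 2x_1 + 4x_2 = 15.
Solving simultaneously gives x_1 = 4, x_2 = 7/4.

x_1 = 4, x_2 = 7/4, maximum P = 625/4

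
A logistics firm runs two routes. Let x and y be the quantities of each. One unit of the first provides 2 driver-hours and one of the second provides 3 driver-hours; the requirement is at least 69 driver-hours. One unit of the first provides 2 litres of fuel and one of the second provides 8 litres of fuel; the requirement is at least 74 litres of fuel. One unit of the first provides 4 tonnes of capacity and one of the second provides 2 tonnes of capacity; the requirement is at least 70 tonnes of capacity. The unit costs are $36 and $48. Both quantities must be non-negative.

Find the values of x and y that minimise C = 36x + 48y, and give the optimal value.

x = 9, y = 17, minimum C = 1140

Extreme points and C = 36x + 48y:
  (0, 35) → C = 1680
  (37, 0) → C = 1332
  (33, 1) → C = 1236
  (9, 17) → C = 1140
The feasible region is unbounded (it extends along (0, 1), (1, 0)), but C strictly increases along every unbounded feasible direction, so there is no improving ray and the minimum is attained at a vertex.

The optimum lies where 2x + 3y = 69 and 4x + 2y = 70.
Solving simultaneously gives x = 9, y = 17.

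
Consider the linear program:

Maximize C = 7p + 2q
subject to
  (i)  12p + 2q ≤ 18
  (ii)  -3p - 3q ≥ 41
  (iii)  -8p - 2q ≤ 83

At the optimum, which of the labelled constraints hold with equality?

Corner points and C = 7p + 2q:
  (68/15, -91/5) → C = -14/3
  (101/4, -285/2) → C = -433/4
  (-167/18, -79/18) → C = -1327/18

The maximum is at (68/15, -91/5). Substituting into each constraint, equality holds for (i) and (ii); the remaining constraints have slack.

(i) and (ii)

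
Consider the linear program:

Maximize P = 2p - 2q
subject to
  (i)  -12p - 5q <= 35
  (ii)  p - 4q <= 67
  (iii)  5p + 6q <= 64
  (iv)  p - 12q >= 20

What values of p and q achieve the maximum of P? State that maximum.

p = 329/13, q = -271/26, maximum P = 929/13

Extreme points and P = 2p - 2q:
  (195/53, -839/53) → P = 2068/53
  (-320/149, -275/149) → P = -90/149
  (329/13, -271/26) → P = 929/13
  (148/11, -6/11) → P = 28

At the optimal vertex, p - 4q = 67 and 5p + 6q = 64.
Solving simultaneously gives p = 329/13, q = -271/26.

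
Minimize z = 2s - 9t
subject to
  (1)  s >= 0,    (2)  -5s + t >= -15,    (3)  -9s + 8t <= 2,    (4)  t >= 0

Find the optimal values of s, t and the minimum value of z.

The optimum lies where -5s + t = -15 and -9s + 8t = 2.
Solving simultaneously gives s = 122/31, t = 145/31.

s = 122/31, t = 145/31, minimum z = -1061/31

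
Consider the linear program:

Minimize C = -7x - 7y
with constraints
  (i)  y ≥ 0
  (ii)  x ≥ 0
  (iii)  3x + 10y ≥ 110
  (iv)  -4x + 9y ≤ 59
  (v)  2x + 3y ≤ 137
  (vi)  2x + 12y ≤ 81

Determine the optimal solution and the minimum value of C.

Extreme points and C = -7x - 7y:
  (110/3, 0) → C = -770/3
  (81/2, 0) → C = -567/2
  (255/8, 23/16) → C = -3731/16

x = 81/2, y = 0, minimum C = -567/2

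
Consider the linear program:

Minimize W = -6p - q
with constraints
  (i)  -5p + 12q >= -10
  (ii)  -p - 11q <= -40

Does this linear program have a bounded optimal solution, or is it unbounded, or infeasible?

From the feasible point (590/67, 190/67), moving in the direction (12, 5) keeps every constraint satisfied while W decreases without bound.

unbounded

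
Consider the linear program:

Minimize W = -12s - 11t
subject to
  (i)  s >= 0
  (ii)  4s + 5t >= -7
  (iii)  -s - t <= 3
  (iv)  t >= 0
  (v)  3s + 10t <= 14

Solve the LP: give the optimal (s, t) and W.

Feasible corners and W = -12s - 11t:
  (0, 0) → W = 0
  (0, 7/5) → W = -77/5
  (14/3, 0) → W = -56

At the optimal vertex, t = 0 and 3s + 10t = 14.
Solving simultaneously gives s = 14/3, t = 0.

s = 14/3, t = 0, minimum W = -56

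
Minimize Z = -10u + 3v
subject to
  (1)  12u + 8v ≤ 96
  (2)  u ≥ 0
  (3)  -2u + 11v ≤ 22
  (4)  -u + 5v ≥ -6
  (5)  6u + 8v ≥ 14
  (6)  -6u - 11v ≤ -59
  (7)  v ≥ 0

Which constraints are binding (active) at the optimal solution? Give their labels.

Feasible corners and Z = -10u + 3v:
  (220/37, 114/37) → Z = -1858/37
  (146/21, 11/7) → Z = -1361/21
  (37/8, 125/44) → Z = -415/11

The minimum is at (146/21, 11/7). Substituting into each constraint, equality holds for (1) and (6); the remaining constraints have slack.

(1) and (6)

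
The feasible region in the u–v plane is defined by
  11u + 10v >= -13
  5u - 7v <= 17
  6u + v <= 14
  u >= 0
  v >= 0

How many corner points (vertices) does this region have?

3

Intersecting each pair of boundary lines and keeping only the points that satisfy every inequality leaves:
  (0, 14)
  (7/3, 0)
  (0, 0)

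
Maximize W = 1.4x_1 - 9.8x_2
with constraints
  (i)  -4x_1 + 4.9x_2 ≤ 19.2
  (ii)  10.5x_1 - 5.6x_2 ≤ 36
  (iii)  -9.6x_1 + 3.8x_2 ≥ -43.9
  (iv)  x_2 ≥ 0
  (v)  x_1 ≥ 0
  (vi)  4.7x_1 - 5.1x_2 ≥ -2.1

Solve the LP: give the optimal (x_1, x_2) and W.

The binding constraints are 10.5x_1 - 5.6x_2 = 36 and x_2 = 0.
Solving simultaneously gives x_1 = 24/7, x_2 = 0.

x_1 = 24/7, x_2 = 0, maximum W = 24/5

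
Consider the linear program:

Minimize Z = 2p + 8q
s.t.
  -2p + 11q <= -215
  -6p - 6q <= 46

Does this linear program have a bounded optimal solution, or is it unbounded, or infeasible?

From the feasible point (392/39, -691/39), moving in the direction (6, -6) keeps every constraint satisfied while Z decreases without bound.

unbounded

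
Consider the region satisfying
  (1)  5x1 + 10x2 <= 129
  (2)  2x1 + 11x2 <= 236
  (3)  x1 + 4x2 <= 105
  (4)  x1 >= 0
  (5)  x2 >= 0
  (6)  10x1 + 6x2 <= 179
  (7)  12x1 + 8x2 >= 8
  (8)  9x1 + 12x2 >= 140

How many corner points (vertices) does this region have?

5

Of the 28 pairwise boundary intersections, those satisfying every inequality are:
  (0, 129/10)
  (508/35, 79/14)
  (0, 35/3)
  (179/10, 0)
  (140/9, 0)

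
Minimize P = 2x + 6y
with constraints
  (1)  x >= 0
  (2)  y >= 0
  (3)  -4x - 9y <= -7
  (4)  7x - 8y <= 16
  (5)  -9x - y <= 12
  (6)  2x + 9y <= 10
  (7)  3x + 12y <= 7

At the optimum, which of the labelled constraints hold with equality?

(2) and (3)

Corner points and P = 2x + 6y:
  (7/4, 0) → P = 7/2
  (16/7, 0) → P = 32/7
  (1, 1/3) → P = 4
  (62/27, 1/108) → P = 251/54

The minimum is at (7/4, 0). Substituting into each constraint, equality holds for (2) and (3); the remaining constraints have slack.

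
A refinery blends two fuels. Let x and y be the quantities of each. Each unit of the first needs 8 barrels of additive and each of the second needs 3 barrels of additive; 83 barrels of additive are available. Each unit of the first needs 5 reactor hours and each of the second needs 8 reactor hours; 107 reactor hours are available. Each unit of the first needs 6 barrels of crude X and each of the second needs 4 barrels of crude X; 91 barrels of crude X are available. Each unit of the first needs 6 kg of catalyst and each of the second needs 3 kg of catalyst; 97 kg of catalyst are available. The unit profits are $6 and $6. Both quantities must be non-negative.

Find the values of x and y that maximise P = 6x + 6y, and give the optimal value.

x = 7, y = 9, maximum P = 96

Extreme points and P = 6x + 6y:
  (0, 0) → P = 0
  (0, 107/8) → P = 321/4
  (83/8, 0) → P = 249/4
  (7, 9) → P = 96

The binding constraints are 8x + 3y = 83 and 5x + 8y = 107.
Solving simultaneously gives x = 7, y = 9.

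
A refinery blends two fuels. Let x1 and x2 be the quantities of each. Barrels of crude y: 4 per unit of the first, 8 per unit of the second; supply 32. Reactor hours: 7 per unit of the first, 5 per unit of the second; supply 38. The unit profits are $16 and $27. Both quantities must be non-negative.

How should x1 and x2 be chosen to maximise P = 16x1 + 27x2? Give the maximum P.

Vertices and P = 16x1 + 27x2:
  (0, 0) → P = 0
  (0, 4) → P = 108
  (38/7, 0) → P = 608/7
  (4, 2) → P = 118

x1 = 4, x2 = 2, maximum P = 118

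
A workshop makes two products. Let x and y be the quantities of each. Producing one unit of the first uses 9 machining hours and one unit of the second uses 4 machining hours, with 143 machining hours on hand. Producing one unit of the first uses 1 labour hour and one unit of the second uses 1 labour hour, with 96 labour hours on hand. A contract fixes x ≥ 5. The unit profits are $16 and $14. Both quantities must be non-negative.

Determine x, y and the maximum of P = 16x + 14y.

Corner points and P = 16x + 14y:
  (143/9, 0) → P = 2288/9
  (5, 0) → P = 80
  (5, 49/2) → P = 423

The binding constraints are 9x + 4y = 143 and x = 5.
Solving simultaneously gives x = 5, y = 49/2.

x = 5, y = 49/2, maximum P = 423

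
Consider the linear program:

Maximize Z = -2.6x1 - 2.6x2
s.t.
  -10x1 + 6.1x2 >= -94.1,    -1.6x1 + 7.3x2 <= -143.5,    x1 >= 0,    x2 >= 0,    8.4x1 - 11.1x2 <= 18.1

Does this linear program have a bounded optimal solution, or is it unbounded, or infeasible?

infeasible

The boundaries -10x1 + 6.1x2 = -94.1 and 8.4x1 - 11.1x2 = 18.1 meet at (46705/2988, 7618/747), but that point violates -1.6x1 + 7.3x2 ≤ -143.5. Every candidate vertex is excluded by some other constraint, so the feasible region is empty.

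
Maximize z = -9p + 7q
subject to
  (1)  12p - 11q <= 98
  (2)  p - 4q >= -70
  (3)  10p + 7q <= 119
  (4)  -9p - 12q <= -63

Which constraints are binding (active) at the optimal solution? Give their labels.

(2) and (4)

Corner points and z = -9p + 7q:
  (1995/194, 224/97) → z = -14819/194
  (623/81, -14/27) → z = -1967/27
  (-14/47, 819/47) → z = 5859/47
  (-49/4, 231/16) → z = 3381/16

The maximum is at (-49/4, 231/16). Substituting into each constraint, equality holds for (2) and (4); the remaining constraints have slack.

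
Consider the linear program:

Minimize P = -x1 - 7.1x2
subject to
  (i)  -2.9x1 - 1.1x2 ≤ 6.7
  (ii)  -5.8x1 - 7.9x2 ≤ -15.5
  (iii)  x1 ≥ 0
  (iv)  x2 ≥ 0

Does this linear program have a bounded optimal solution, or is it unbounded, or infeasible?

From the feasible point (0, 155/79), moving in the direction (0, 1) keeps every constraint satisfied while P decreases without bound.

unbounded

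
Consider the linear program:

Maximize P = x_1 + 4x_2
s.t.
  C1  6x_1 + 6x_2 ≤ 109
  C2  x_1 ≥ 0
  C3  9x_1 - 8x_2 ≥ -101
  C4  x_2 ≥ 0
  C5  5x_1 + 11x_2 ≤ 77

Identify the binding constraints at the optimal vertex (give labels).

Vertices and P = x_1 + 4x_2:
  (0, 0) → P = 0
  (0, 7) → P = 28
  (77/5, 0) → P = 77/5

The maximum is at (0, 7). Substituting into each constraint, equality holds for C2 and C5; the remaining constraints have slack.

C2 and C5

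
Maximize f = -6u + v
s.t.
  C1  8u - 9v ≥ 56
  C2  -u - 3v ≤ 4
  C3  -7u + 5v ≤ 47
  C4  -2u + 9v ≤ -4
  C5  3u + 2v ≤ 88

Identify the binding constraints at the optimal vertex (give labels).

Feasible corners and f = -6u + v:
  (4, -8/3) → f = -80/3
  (26/3, 40/27) → f = -1364/27
  (272/7, -100/7) → f = -1732/7
  (800/31, 164/31) → f = -4636/31

The maximum is at (4, -8/3). Substituting into each constraint, equality holds for C1 and C2; the remaining constraints have slack.

C1 and C2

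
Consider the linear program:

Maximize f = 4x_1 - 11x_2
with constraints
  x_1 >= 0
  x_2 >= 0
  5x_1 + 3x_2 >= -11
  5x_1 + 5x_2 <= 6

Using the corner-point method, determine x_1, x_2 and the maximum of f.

Feasible corners and f = 4x_1 - 11x_2:
  (0, 0) → f = 0
  (0, 6/5) → f = -66/5
  (6/5, 0) → f = 24/5

x_1 = 6/5, x_2 = 0, maximum f = 24/5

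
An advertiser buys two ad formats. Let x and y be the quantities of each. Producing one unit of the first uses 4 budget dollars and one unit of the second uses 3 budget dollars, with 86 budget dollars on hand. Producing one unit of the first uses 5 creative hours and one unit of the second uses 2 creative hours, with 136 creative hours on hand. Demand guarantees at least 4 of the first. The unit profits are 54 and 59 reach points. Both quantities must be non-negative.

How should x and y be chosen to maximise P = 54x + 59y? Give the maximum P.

x = 4, y = 70/3, maximum P = 4778/3

The binding constraints are 4x + 3y = 86 and x = 4.
Solving simultaneously gives x = 4, y = 70/3.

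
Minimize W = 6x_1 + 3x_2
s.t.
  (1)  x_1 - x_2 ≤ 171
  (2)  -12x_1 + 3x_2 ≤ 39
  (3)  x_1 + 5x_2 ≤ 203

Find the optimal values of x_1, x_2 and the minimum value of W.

Extreme points and W = 6x_1 + 3x_2:
  (-184/3, -697/3) → W = -1065
  (529/3, 16/3) → W = 1074
  (46/7, 275/7) → W = 1101/7

The binding constraints are x_1 - x_2 = 171 and -12x_1 + 3x_2 = 39.
Solving simultaneously gives x_1 = -184/3, x_2 = -697/3.

x_1 = -184/3, x_2 = -697/3, minimum W = -1065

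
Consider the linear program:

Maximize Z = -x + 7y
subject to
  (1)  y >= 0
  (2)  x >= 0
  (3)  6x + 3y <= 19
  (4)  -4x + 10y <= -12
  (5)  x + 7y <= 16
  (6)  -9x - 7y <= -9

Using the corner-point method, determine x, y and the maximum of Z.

x = 113/36, y = 1/18, maximum Z = -11/4

Corner points and Z = -x + 7y:
  (19/6, 0) → Z = -19/6
  (3, 0) → Z = -3
  (113/36, 1/18) → Z = -11/4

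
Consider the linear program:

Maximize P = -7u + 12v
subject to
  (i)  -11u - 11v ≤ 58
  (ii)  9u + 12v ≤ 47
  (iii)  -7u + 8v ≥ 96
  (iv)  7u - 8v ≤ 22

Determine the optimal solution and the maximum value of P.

u = -1213/33, v = 1039/33, maximum P = 20959/33

At the optimal vertex, -11u - 11v = 58 and 9u + 12v = 47.
Solving simultaneously gives u = -1213/33, v = 1039/33.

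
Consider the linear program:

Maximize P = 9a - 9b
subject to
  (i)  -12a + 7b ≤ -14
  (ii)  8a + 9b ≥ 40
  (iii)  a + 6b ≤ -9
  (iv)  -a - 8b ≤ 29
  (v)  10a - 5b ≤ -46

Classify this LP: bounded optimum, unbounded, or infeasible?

infeasible

The boundaries 8a + 9b = 40 and a + 6b = -9 meet at (107/13, -112/39), but that point violates 10a - 5b ≤ -46. Every candidate vertex is excluded by some other constraint, so the feasible region is empty.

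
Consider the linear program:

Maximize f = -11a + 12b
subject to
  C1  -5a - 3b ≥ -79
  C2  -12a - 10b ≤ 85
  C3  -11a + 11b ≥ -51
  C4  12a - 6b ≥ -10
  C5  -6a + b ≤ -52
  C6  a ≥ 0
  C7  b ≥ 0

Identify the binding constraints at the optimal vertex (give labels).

Corner points and f = -11a + 12b:
  (511/44, 307/44) → f = -1937/44
  (235/23, 214/23) → f = -17/23
  (521/55, 266/55) → f = -2539/55

The maximum is at (235/23, 214/23). Substituting into each constraint, equality holds for C1 and C5; the remaining constraints have slack.

C1 and C5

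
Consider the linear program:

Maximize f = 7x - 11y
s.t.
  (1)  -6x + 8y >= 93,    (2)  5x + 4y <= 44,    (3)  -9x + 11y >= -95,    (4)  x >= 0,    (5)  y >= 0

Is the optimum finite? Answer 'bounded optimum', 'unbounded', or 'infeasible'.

infeasible

The boundaries -6x + 8y = 93 and 5x + 4y = 44 meet at (-5/16, 729/64), but that point violates x ≥ 0. Every candidate vertex is excluded by some other constraint, so the feasible region is empty.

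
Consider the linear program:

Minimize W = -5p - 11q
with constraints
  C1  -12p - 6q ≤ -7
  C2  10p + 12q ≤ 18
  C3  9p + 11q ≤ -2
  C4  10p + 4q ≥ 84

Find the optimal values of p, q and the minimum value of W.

p = 466/37, q = -388/37, minimum W = 1938/37

The feasible region is unbounded (it extends along (6, -5), (1, -2)), but W strictly increases along every unbounded feasible direction, so there is no improving ray and the minimum is attained at a vertex.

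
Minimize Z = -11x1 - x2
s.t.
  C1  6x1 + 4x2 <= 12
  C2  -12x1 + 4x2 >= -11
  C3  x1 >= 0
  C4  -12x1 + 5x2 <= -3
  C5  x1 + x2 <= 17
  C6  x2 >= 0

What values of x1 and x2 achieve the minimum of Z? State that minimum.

x1 = 23/18, x2 = 13/12, minimum Z = -545/36

Corner points and Z = -11x1 - x2:
  (23/18, 13/12) → Z = -545/36
  (12/13, 21/13) → Z = -153/13
  (11/12, 0) → Z = -121/12
  (1/4, 0) → Z = -11/4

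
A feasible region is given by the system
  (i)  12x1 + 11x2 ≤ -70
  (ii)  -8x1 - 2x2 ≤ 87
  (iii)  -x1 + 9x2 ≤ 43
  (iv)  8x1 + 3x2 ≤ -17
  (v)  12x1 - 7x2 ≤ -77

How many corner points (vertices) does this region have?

Intersecting each pair of boundary lines and keeping only the points that satisfy every inequality leaves:
  (-1103/119, 446/119)
  (-1337/216, 7/18)
  (-869/74, 257/74)
  (-763/80, -107/20)

4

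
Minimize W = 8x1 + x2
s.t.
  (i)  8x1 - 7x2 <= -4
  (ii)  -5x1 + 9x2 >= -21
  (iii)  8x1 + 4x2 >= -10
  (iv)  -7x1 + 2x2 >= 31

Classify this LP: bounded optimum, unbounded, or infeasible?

unbounded

From the feasible point (-36/11, 89/22), moving in the direction (-4, 8) keeps every constraint satisfied while W decreases without bound.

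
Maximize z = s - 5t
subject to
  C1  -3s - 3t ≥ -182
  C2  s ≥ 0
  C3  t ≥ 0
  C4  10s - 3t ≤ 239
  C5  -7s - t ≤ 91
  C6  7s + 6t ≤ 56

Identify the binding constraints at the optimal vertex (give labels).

Corner points and z = s - 5t:
  (0, 0) → z = 0
  (0, 28/3) → z = -140/3
  (8, 0) → z = 8

The maximum is at (8, 0). Substituting into each constraint, equality holds for C3 and C6; the remaining constraints have slack.

C3 and C6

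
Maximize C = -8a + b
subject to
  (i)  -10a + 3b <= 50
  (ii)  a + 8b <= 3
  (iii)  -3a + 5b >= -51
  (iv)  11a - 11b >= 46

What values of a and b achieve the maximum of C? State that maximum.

Extreme points and C = -8a + b:
  (-403/41, -660/41) → C = 2564/41
  (-688/77, -1010/77) → C = 642/11
  (423/29, -42/29) → C = -3426/29
  (401/99, -13/99) → C = -3221/99

The binding constraints are -10a + 3b = 50 and -3a + 5b = -51.
Solving simultaneously gives a = -403/41, b = -660/41.

a = -403/41, b = -660/41, maximum C = 2564/41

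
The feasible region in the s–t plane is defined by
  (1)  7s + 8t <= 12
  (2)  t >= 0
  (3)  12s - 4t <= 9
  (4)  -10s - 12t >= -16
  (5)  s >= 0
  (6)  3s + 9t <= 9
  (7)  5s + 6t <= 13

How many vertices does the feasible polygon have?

5

The feasible vertices (each the meet of two boundaries and inside every other half-plane) are:
  (3/4, 0)
  (0, 0)
  (43/46, 51/92)
  (2/3, 7/9)
  (0, 1)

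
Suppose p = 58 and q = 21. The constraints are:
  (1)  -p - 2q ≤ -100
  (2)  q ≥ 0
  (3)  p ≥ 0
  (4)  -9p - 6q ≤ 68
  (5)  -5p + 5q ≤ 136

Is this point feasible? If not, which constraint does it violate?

(1): -100 ≤ -100 ✓
(2): 21 ≥ 0 ✓
(3): 58 ≥ 0 ✓
(4): -648 ≤ 68 ✓
(5): -185 ≤ 136 ✓

feasible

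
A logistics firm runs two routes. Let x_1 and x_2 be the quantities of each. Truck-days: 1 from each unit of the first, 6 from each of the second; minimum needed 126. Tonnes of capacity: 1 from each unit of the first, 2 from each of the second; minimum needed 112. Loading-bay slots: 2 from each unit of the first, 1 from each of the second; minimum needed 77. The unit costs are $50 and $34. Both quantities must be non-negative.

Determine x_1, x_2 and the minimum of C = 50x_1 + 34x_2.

x_1 = 14, x_2 = 49, minimum C = 2366

Feasible corners and C = 50x_1 + 34x_2:
  (0, 77) → C = 2618
  (126, 0) → C = 6300
  (105, 7/2) → C = 5369
  (14, 49) → C = 2366
The feasible region is unbounded (it extends along (0, 1), (1, 0)), but C strictly increases along every unbounded feasible direction, so there is no improving ray and the minimum is attained at a vertex.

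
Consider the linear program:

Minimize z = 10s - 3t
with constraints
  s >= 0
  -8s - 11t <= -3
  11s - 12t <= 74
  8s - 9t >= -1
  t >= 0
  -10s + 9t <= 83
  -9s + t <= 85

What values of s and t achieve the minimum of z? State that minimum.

s = 1/10, t = 1/5, minimum z = 2/5

Feasible corners and z = 10s - 3t:
  (1/10, 1/5) → z = 2/5
  (3/8, 0) → z = 15/4
  (226, 201) → z = 1657
  (74/11, 0) → z = 740/11

The binding constraints are -8s - 11t = -3 and 8s - 9t = -1.
Solving simultaneously gives s = 1/10, t = 1/5.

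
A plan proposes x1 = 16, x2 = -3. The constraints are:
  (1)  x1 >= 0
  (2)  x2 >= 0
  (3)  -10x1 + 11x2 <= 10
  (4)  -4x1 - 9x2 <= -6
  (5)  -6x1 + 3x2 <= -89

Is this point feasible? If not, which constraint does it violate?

not feasible — violates (2)

Constraint (2): x2 = -3, which is not ≥ 0. All other constraints are satisfied.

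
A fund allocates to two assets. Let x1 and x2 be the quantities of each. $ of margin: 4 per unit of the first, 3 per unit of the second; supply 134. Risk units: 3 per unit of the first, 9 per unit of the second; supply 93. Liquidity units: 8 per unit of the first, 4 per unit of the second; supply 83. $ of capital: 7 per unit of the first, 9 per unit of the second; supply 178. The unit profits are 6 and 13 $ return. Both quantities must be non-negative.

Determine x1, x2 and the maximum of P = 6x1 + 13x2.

Extreme points and P = 6x1 + 13x2:
  (0, 0) → P = 0
  (0, 31/3) → P = 403/3
  (83/8, 0) → P = 249/4
  (25/4, 33/4) → P = 579/4

x1 = 25/4, x2 = 33/4, maximum P = 579/4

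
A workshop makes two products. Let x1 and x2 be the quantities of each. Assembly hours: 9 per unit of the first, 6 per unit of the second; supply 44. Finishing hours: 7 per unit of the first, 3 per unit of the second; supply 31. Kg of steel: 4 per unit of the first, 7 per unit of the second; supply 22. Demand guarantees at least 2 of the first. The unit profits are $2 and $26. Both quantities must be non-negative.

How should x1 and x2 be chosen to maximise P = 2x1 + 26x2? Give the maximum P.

Feasible corners and P = 2x1 + 26x2:
  (31/7, 0) → P = 62/7
  (2, 0) → P = 4
  (151/37, 30/37) → P = 1082/37
  (2, 2) → P = 56

x1 = 2, x2 = 2, maximum P = 56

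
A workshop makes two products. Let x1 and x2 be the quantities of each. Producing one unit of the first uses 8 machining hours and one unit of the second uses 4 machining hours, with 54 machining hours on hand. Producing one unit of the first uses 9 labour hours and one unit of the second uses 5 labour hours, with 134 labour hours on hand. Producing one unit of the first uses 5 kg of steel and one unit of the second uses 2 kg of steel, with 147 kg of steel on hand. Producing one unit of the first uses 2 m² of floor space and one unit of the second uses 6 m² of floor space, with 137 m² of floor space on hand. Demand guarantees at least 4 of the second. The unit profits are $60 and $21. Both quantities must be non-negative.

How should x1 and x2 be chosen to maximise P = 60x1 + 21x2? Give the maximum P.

x1 = 19/4, x2 = 4, maximum P = 369

Vertices and P = 60x1 + 21x2:
  (0, 27/2) → P = 567/2
  (0, 4) → P = 84
  (19/4, 4) → P = 369

At the optimal vertex, 8x1 + 4x2 = 54 and x2 = 4.
Solving simultaneously gives x1 = 19/4, x2 = 4.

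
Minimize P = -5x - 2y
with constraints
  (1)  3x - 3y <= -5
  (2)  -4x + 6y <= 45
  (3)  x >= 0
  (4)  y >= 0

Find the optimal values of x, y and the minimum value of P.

x = 35/2, y = 115/6, minimum P = -755/6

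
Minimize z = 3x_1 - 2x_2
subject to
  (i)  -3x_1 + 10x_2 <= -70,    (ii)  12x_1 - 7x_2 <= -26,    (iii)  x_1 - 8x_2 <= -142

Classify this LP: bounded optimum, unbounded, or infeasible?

infeasible

The boundaries -3x_1 + 10x_2 = -70 and 12x_1 - 7x_2 = -26 meet at (-250/33, -102/11), but that point violates x_1 - 8x_2 ≤ -142. Every candidate vertex is excluded by some other constraint, so the feasible region is empty.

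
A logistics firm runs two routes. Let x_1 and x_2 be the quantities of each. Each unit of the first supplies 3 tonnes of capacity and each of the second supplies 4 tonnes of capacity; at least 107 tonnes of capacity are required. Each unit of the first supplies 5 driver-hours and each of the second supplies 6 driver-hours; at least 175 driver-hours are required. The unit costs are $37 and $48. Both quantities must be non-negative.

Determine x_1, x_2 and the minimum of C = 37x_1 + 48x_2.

x_1 = 29, x_2 = 5, minimum C = 1313

Corner points and C = 37x_1 + 48x_2:
  (0, 175/6) → C = 1400
  (107/3, 0) → C = 3959/3
  (29, 5) → C = 1313
The feasible region is unbounded (it extends along (0, 1), (1, 0)), but C strictly increases along every unbounded feasible direction, so there is no improving ray and the minimum is attained at a vertex.

The optimum lies where 3x_1 + 4x_2 = 107 and 5x_1 + 6x_2 = 175.
Solving simultaneously gives x_1 = 29, x_2 = 5.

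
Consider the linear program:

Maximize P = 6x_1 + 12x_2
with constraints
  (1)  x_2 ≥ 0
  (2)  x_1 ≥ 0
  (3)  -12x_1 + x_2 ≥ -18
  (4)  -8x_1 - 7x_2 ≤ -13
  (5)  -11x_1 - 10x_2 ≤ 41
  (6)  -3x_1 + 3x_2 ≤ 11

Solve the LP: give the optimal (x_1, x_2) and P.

x_1 = 65/33, x_2 = 62/11, maximum P = 874/11

Feasible corners and P = 6x_1 + 12x_2:
  (0, 13/7) → P = 156/7
  (0, 11/3) → P = 44
  (139/92, 3/23) → P = 489/46
  (65/33, 62/11) → P = 874/11

The binding constraints are -12x_1 + x_2 = -18 and -3x_1 + 3x_2 = 11.
Solving simultaneously gives x_1 = 65/33, x_2 = 62/11.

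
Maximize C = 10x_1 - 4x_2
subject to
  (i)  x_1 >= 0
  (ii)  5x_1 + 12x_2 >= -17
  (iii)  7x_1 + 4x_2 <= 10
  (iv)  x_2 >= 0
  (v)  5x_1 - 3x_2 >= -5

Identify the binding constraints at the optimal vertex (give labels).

(iii) and (iv)

Feasible corners and C = 10x_1 - 4x_2:
  (0, 0) → C = 0
  (0, 5/3) → C = -20/3
  (10/7, 0) → C = 100/7
  (10/41, 85/41) → C = -240/41

The maximum is at (10/7, 0). Substituting into each constraint, equality holds for (iii) and (iv); the remaining constraints have slack.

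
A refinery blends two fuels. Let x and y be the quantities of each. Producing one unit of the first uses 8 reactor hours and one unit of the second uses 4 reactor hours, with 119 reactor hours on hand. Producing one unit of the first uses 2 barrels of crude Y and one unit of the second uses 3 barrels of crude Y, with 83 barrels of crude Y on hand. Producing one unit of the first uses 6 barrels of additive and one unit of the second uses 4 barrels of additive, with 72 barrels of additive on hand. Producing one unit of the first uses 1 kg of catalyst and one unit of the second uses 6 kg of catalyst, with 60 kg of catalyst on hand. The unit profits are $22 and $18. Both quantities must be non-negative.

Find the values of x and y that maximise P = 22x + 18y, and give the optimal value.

x = 6, y = 9, maximum P = 294

Feasible corners and P = 22x + 18y:
  (0, 0) → P = 0
  (0, 10) → P = 180
  (12, 0) → P = 264
  (6, 9) → P = 294

The optimum lies where 6x + 4y = 72 and x + 6y = 60.
Solving simultaneously gives x = 6, y = 9.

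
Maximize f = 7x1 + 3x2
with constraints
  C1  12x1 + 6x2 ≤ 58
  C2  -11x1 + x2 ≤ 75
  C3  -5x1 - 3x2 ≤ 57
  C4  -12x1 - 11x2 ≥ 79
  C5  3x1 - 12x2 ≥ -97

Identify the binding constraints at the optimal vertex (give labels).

C1 and C3

Corner points and f = 7x1 + 3x2:
  (86, -487/3) → f = 115
  (278/15, -137/5) → f = 713/15
  (-141/19, -126/19) → f = -1365/19
  (-904/133, 31/133) → f = -6235/133

The maximum is at (86, -487/3). Substituting into each constraint, equality holds for C1 and C3; the remaining constraints have slack.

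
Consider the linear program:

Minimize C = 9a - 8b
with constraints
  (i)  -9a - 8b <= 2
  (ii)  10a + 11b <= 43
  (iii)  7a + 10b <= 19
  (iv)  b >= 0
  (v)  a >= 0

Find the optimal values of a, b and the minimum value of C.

Corner points and C = 9a - 8b:
  (19/7, 0) → C = 171/7
  (0, 19/10) → C = -76/5
  (0, 0) → C = 0

The optimum lies where 7a + 10b = 19 and a = 0.
Solving simultaneously gives a = 0, b = 19/10.

a = 0, b = 19/10, minimum C = -76/5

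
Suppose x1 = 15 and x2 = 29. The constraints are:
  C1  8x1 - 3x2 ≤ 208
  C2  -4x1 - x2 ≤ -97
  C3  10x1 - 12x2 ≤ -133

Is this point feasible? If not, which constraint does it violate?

Constraint C2: -4x1 - x2 = -89, which is not ≤ -97. All other constraints are satisfied.

not feasible — violates C2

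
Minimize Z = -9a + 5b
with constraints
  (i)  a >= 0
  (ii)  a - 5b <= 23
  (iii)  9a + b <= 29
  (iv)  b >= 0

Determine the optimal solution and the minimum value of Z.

a = 29/9, b = 0, minimum Z = -29

Vertices and Z = -9a + 5b:
  (0, 29) → Z = 145
  (0, 0) → Z = 0
  (29/9, 0) → Z = -29

The optimum lies where 9a + b = 29 and b = 0.
Solving simultaneously gives a = 29/9, b = 0.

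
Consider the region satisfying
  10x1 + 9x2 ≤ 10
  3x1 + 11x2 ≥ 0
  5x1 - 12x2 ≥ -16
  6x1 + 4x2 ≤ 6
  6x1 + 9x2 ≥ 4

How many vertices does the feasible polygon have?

Pairwise boundary intersections that survive every other constraint:
  (-8/55, 14/11)
  (1, 0)
  (11/9, -1/3)
  (44/39, -4/13)
  (-32/39, 116/117)

5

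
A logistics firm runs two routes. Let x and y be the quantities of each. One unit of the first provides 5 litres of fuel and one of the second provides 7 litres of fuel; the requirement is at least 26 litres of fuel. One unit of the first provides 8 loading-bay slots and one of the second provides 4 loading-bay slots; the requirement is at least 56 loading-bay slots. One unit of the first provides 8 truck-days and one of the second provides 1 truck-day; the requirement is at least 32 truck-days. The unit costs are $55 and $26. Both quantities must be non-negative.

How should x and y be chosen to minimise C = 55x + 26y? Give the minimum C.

Corner points and C = 55x + 26y:
  (0, 32) → C = 832
  (7, 0) → C = 385
  (3, 8) → C = 373
The feasible region is unbounded (it extends along (0, 1), (1, 0)), but C strictly increases along every unbounded feasible direction, so there is no improving ray and the minimum is attained at a vertex.

At the optimal vertex, 8x + 4y = 56 and 8x + y = 32.
Solving simultaneously gives x = 3, y = 8.

x = 3, y = 8, minimum C = 373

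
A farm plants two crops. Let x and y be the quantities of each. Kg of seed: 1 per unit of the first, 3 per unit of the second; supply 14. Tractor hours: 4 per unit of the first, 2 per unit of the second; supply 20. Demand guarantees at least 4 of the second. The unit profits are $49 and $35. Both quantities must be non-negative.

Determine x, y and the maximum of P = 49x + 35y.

x = 2, y = 4, maximum P = 238

Extreme points and P = 49x + 35y:
  (0, 14/3) → P = 490/3
  (0, 4) → P = 140
  (2, 4) → P = 238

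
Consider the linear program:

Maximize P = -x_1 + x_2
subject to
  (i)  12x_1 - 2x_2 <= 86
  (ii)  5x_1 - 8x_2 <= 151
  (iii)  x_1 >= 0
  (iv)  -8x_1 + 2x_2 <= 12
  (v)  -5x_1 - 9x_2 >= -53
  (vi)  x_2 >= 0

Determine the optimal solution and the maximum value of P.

Corner points and P = -x_1 + x_2:
  (440/59, 103/59) → P = -337/59
  (43/6, 0) → P = -43/6
  (0, 53/9) → P = 53/9
  (0, 0) → P = 0

x_1 = 0, x_2 = 53/9, maximum P = 53/9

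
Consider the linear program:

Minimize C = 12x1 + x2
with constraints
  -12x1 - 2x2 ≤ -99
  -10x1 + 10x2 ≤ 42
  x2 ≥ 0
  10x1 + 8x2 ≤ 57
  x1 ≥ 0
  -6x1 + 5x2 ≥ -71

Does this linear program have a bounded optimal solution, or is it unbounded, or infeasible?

infeasible

The boundaries -12x1 - 2x2 = -99 and -10x1 + 10x2 = 42 meet at (453/70, 747/70), but that point violates 10x1 + 8x2 ≤ 57. Every candidate vertex is excluded by some other constraint, so the feasible region is empty.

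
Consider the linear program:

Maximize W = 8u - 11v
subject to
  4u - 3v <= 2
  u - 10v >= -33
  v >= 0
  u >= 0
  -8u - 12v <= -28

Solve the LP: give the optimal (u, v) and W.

Corner points and W = 8u - 11v:
  (119/37, 134/37) → W = -522/37
  (3/2, 4/3) → W = -8/3
  (0, 33/10) → W = -363/10
  (0, 7/3) → W = -77/3

u = 3/2, v = 4/3, maximum W = -8/3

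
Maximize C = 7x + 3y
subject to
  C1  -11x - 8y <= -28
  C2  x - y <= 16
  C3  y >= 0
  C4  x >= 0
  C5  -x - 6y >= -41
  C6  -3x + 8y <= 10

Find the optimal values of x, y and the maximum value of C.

x = 137/7, y = 25/7, maximum C = 1034/7

Corner points and C = 7x + 3y:
  (28/11, 0) → C = 196/11
  (9/7, 97/56) → C = 795/56
  (16, 0) → C = 112
  (137/7, 25/7) → C = 1034/7
  (134/13, 133/26) → C = 175/2

The binding constraints are x - y = 16 and -x - 6y = -41.
Solving simultaneously gives x = 137/7, y = 25/7.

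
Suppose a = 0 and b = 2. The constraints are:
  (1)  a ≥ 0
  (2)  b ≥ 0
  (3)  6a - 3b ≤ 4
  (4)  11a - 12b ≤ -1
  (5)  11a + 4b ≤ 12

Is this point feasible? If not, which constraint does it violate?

(1): 0 ≥ 0 ✓
(2): 2 ≥ 0 ✓
(3): -6 ≤ 4 ✓
(4): -24 ≤ -1 ✓
(5): 8 ≤ 12 ✓

feasible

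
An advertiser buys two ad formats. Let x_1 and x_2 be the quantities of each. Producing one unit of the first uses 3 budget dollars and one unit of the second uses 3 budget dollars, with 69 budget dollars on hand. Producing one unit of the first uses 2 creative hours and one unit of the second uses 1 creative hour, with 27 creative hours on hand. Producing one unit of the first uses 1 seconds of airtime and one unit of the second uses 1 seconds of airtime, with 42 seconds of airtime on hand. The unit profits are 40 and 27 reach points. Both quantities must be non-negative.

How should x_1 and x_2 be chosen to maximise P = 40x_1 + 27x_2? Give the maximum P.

x_1 = 4, x_2 = 19, maximum P = 673

Vertices and P = 40x_1 + 27x_2:
  (0, 0) → P = 0
  (0, 23) → P = 621
  (27/2, 0) → P = 540
  (4, 19) → P = 673

At the optimal vertex, 3x_1 + 3x_2 = 69 and 2x_1 + x_2 = 27.
Solving simultaneously gives x_1 = 4, x_2 = 19.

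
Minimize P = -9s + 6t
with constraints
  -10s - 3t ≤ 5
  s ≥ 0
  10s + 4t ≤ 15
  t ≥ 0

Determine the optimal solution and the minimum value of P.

s = 3/2, t = 0, minimum P = -27/2

Extreme points and P = -9s + 6t:
  (0, 15/4) → P = 45/2
  (0, 0) → P = 0
  (3/2, 0) → P = -27/2

At the optimal vertex, 10s + 4t = 15 and t = 0.
Solving simultaneously gives s = 3/2, t = 0.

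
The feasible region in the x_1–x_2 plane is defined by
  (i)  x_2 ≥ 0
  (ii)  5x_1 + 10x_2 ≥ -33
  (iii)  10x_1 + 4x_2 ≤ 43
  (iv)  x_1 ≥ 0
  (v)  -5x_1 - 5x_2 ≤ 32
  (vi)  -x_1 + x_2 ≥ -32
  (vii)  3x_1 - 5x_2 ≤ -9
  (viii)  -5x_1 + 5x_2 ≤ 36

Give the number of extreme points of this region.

4

Intersecting each pair of boundary lines and keeping only the points that satisfy every inequality leaves:
  (179/62, 219/62)
  (71/70, 115/14)
  (0, 9/5)
  (0, 36/5)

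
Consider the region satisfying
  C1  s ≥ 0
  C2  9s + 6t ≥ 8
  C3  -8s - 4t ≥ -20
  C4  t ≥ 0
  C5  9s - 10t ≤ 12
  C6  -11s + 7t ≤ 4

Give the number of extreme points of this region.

Of the 15 pairwise boundary intersections, those satisfying every inequality are:
  (8/9, 0)
  (32/129, 124/129)
  (62/29, 21/29)
  (31/25, 63/25)
  (4/3, 0)

5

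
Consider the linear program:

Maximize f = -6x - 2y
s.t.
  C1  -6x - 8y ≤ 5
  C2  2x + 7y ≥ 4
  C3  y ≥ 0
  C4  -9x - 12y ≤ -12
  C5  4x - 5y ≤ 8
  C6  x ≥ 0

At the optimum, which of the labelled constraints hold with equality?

Corner points and f = -6x - 2y:
  (2, 0) → f = -12
  (12/13, 4/13) → f = -80/13
  (0, 1) → f = -2
The feasible region is unbounded (it extends along (0, 1), (5, 4)), but f strictly decreases along every unbounded feasible direction, so there is no improving ray and the maximum is attained at a vertex.

The maximum is at (0, 1). Substituting into each constraint, equality holds for C4 and C6; the remaining constraints have slack.

C4 and C6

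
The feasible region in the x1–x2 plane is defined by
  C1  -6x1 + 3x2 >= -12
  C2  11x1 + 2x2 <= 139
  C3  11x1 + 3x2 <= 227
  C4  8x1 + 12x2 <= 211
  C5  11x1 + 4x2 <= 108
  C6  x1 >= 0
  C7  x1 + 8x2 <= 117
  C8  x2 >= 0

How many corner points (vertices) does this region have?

The feasible vertices (each the meet of two boundaries and inside every other half-plane) are:
  (124/19, 172/19)
  (2, 0)
  (33/7, 393/28)
  (0, 117/8)
  (0, 0)

5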